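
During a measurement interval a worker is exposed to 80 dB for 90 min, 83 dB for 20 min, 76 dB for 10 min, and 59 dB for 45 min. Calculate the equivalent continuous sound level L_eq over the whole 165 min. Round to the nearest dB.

Weight each interval's intensity by its duration and average over T = 165 min:
Σ tᵢ·10^(Lᵢ/10) = 90·10^(80/10) + 20·10^(83/10) + 10·10^(76/10) + 45·10^(59/10) = 1.342e+10.
L_eq = 10·log₁₀(1.342e+10/165) = 79.10 dB.

79 dB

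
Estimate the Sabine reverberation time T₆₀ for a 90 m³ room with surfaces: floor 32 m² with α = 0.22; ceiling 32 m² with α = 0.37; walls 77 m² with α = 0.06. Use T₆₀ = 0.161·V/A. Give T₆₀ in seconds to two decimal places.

A = Σ Sᵢαᵢ = 32·0.22 + 32·0.37 + 77·0.06 = 23.50 m².
T₆₀ = 0.161·V/A = 0.161·90/23.50 = 0.617 s.

0.62 s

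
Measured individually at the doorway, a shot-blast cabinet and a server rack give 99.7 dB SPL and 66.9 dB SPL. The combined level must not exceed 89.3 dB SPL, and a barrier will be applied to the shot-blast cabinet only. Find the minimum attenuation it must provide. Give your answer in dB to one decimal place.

Fixed contribution from the other source: Σ 10^(L/10) = 10^(66.9/10) = 4.898e+06 (66.90 dB SPL).
To meet 89.3 dB SPL overall, the treated shot-blast cabinet may contribute at most 10^(89.3/10) − 4.898e+06 = 8.462e+08, i.e. 89.27 dB SPL.
Required insertion loss = 99.7 − 89.27 = 10.43 dB.

10.4 dB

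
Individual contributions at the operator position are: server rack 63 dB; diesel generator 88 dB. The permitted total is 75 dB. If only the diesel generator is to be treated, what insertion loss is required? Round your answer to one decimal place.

13.3 dB

Fixed contribution from the other source: Σ 10^(L/10) = 10^(63/10) = 1.995e+06 (63.00 dB).
The limit corresponds to 10^(75/10) = 3.162e+07; subtracting the fixed part leaves 2.963e+07 for the diesel generator, i.e. 74.72 dB.
Required insertion loss = 88 − 74.72 = 13.28 dB.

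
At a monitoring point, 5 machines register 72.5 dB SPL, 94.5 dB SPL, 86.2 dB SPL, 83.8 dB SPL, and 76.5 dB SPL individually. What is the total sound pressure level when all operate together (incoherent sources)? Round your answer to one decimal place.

95.5 dB SPL

For uncorrelated sources the intensities add, so convert each level to linear form, sum, and take 10·log₁₀ of the total.
Σ 10^(L/10) = 10^(72.5/10) + 10^(94.5/10) + 10^(86.2/10) + 10^(83.8/10) + 10^(76.5/10) = 3.538e+09.
L_total = 10·log₁₀(3.538e+09) = 95.49 dB SPL.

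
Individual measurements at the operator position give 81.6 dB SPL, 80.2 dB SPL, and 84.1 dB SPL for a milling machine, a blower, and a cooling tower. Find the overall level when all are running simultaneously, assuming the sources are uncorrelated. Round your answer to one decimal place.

For uncorrelated sources the intensities add, so convert each level to linear form, sum, and take 10·log₁₀ of the total.
Σ 10^(L/10) = 10^(81.6/10) + 10^(80.2/10) + 10^(84.1/10) = 5.063e+08.
L_total = 10·log₁₀(5.063e+08) = 87.04 dB SPL.

87.0 dB SPL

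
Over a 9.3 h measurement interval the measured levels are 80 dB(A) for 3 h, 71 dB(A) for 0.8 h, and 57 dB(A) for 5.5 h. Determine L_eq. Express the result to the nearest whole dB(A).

75 dB(A)

L_eq = 10·log₁₀[(1/T)·Σ tᵢ·10^(Lᵢ/10)] with T = 9.3 h.
Σ tᵢ·10^(Lᵢ/10) = 3·10^(80/10) + 0.8·10^(71/10) + 5.5·10^(57/10) = 3.128e+08.
L_eq = 10·log₁₀(3.128e+08/9.3) = 75.27 dB(A).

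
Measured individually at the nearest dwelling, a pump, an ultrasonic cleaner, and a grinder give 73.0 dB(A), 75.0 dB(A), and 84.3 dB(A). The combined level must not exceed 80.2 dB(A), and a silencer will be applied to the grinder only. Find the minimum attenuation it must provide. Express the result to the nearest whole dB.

7 dB

Fixed contribution from the other sources: Σ 10^(L/10) = 10^(73.0/10) + 10^(75.0/10) = 5.158e+07 (77.12 dB(A)).
The limit corresponds to 10^(80.2/10) = 1.047e+08; subtracting the fixed part leaves 5.314e+07 for the grinder, i.e. 77.25 dB(A).
Required insertion loss = 84.3 − 77.25 = 7.05 dB.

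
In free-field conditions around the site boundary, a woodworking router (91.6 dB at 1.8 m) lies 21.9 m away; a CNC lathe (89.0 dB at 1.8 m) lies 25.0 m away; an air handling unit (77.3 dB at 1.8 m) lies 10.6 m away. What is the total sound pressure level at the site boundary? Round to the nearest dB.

Apply inverse-square spreading to bring every level to the receiver, then sum 10^(L/10).
woodworking router: 91.6 − 20·log₁₀(21.9/1.8) = 91.6 − 21.70 = 69.90 dB.
CNC lathe: 89.0 − 20·log₁₀(25.0/1.8) = 89.0 − 22.85 = 66.15 dB.
air handling unit: 77.3 − 20·log₁₀(10.6/1.8) = 77.3 − 15.40 = 61.90 dB.
Σ 10^(L/10) = 1.543e+07 → L_total = 10·log₁₀(1.543e+07) = 71.88 dB.

72 dB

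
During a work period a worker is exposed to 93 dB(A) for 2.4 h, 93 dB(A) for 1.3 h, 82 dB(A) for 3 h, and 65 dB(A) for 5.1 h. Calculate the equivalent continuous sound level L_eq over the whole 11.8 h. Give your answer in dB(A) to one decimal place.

Weight each interval's intensity by its duration and average over T = 11.8 h:
Σ tᵢ·10^(Lᵢ/10) = 2.4·10^(93/10) + 1.3·10^(93/10) + 3·10^(82/10) + 5.1·10^(65/10) = 7.874e+09.
L_eq = 10·log₁₀(7.874e+09/11.8) = 88.24 dB(A).

88.2 dB(A)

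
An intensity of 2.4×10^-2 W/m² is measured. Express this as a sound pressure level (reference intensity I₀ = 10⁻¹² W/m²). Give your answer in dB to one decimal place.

103.8 dB

I/I₀ = 2.4×10^-2/10⁻¹² = 2.4×10^10, and L = 10·log₁₀(I/I₀).
L = 10·(0.3802 + 10) = 103.80 dB.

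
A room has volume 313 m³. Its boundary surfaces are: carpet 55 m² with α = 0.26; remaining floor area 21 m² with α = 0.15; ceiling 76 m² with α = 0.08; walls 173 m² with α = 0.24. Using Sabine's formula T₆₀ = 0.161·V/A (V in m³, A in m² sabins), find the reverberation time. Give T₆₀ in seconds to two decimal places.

Total absorption A = 55·0.26 + 21·0.15 + 76·0.08 + 173·0.24 = 65.05 m² sabins.
T₆₀ = 0.161·V/A = 0.161·313/65.05 = 0.775 s.

0.77 s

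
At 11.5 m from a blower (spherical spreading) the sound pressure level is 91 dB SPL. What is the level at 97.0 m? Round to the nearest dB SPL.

72 dB SPL

Point-source attenuation: ΔL = 20·log₁₀(r₂/r₁) = 20·log₁₀(97.0/11.5) = 18.521 dB.
L₂ = 91 − 20·log₁₀(97.0/11.5) = 91 − 18.521 = 72.48 dB SPL.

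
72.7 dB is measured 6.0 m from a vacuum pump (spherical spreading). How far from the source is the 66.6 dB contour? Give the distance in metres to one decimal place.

12.1 m

The 6.1 dB drop corresponds to a distance ratio of 10^(6.1/20) for a point source.
r₂ = 6.0·10^((72.7−66.6)/20) = 6.0·10^(6.1/20) = 12.11 m.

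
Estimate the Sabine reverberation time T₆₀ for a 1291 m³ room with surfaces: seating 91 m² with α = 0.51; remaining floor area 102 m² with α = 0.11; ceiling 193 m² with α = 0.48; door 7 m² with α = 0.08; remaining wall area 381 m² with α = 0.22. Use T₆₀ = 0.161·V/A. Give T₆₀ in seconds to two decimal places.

Total absorption A = 91·0.51 + 102·0.11 + 193·0.48 + 7·0.08 + 381·0.22 = 234.65 m² sabins.
T₆₀ = 0.161 × 1291 / 234.65 = 0.886 s.

0.89 s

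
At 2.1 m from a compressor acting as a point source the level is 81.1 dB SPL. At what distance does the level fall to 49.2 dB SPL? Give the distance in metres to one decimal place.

Point-source spreading drops the level by 20·log₁₀(r₂/r₁); inverting, r₂/r₁ = 10^(ΔL/20).
r₂ = 2.1·10^((81.1−49.2)/20) = 2.1·10^(31.9/20) = 82.65 m.

82.6 m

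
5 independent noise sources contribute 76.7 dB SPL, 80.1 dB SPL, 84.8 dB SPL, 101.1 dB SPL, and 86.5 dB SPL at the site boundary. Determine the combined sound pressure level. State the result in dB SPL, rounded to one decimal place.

For uncorrelated sources the intensities add, so convert each level to linear form, sum, and take 10·log₁₀ of the total.
Σ 10^(L/10) = 10^(76.7/10) + 10^(80.1/10) + 10^(84.8/10) + 10^(101.1/10) + 10^(86.5/10) = 1.378e+10.
L_total = 10·log₁₀(1.378e+10) = 101.39 dB SPL.

101.4 dB SPL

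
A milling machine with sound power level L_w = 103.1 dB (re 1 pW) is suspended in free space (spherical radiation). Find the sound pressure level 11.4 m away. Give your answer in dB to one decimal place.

The power spreads over a sphere of area 4π·r², so L_p = L_w − 10·log₁₀(4π·r²).
4π·r² = 1633 m², 10·log₁₀ of that is 32.130 dB.
L_p = 103.1 − 32.130 = 70.97 dB.

71.0 dB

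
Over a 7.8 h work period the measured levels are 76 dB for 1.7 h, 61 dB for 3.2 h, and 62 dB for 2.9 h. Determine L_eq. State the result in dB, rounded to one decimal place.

69.9 dB

L_eq = 10·log₁₀[(1/T)·Σ tᵢ·10^(Lᵢ/10)] with T = 7.8 h.
Σ tᵢ·10^(Lᵢ/10) = 1.7·10^(76/10) + 3.2·10^(61/10) + 2.9·10^(62/10) = 7.630e+07.
L_eq = 10·log₁₀(7.630e+07/7.8) = 69.90 dB.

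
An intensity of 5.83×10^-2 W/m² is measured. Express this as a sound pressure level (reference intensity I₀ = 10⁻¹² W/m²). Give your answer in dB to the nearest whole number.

L = 10·log₁₀(I/I₀) = 10·log₁₀(5.83×10^-2/10⁻¹²) = 10·log₁₀(5.83×10^10).
L = 10·(0.7657 + 10) = 107.66 dB.

108 dB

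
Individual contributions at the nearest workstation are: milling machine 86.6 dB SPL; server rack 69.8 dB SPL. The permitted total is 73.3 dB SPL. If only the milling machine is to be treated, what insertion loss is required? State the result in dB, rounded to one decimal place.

15.9 dB

Everything except the milling machine sums to 10^(69.8/10) = 9.550e+06 in linear terms, 69.80 dB SPL.
To meet 73.3 dB SPL overall, the treated milling machine may contribute at most 10^(73.3/10) − 9.550e+06 = 1.183e+07, i.e. 70.73 dB SPL.
Required insertion loss = 86.6 − 70.73 = 15.87 dB.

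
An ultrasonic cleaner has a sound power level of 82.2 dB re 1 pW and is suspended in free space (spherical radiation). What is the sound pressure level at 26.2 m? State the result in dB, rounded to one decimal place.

L_p = L_w − 10·log₁₀(4π·r²) with r = 26.2 m.
4π·r² = 8626 m², 10·log₁₀ of that is 39.358 dB.
L_p = 82.2 − 39.358 = 42.84 dB.

42.8 dB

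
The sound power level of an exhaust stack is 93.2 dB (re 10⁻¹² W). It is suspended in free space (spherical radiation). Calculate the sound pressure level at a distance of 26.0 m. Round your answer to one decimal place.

L_p = L_w − 10·log₁₀(4π·r²) with r = 26.0 m.
4π·r² = 8495 m², 10·log₁₀ of that is 39.292 dB.
L_p = 93.2 − 39.292 = 53.91 dB.

53.9 dB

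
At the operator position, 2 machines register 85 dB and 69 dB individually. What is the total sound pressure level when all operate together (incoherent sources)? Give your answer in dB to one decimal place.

85.1 dB

Incoherent sources combine by intensity addition: L_total = 10·log₁₀(Σ 10^(L_i/10)).
Σ 10^(L/10) = 10^(85/10) + 10^(69/10) = 3.242e+08.
L_total = 10·log₁₀(3.242e+08) = 85.11 dB.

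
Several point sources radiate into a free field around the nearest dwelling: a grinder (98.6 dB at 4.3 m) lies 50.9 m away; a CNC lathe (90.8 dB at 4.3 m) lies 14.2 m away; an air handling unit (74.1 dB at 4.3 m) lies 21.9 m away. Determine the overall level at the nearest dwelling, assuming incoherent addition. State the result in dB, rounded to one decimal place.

82.1 dB

Apply inverse-square spreading to bring every level to the receiver, then sum 10^(L/10).
grinder: 98.6 − 20·log₁₀(50.9/4.3) = 98.6 − 21.46 = 77.14 dB.
CNC lathe: 90.8 − 20·log₁₀(14.2/4.3) = 90.8 − 10.38 = 80.42 dB.
air handling unit: 74.1 − 20·log₁₀(21.9/4.3) = 74.1 − 14.14 = 59.96 dB.
Σ 10^(L/10) = 1.629e+08 → L_total = 10·log₁₀(1.629e+08) = 82.12 dB.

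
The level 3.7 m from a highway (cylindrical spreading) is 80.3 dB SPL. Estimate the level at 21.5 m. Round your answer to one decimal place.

72.7 dB SPL

Cylindrical spreading from a line source gives a 10·log₁₀(r₂/r₁) drop.
L₂ = 80.3 − 10·log₁₀(21.5/3.7) = 80.3 − 7.642 = 72.66 dB SPL.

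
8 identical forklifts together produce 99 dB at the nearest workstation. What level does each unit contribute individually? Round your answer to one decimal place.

90.0 dB

8 equal contributions raise the level by 10·log₁₀ 8 = 9.031 dB, so each unit alone gives 99 − 9.031.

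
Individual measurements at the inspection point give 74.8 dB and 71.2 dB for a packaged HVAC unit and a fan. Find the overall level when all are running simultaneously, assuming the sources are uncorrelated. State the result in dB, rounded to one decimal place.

76.4 dB

Incoherent sources combine by intensity addition: L_total = 10·log₁₀(Σ 10^(L_i/10)).
Σ 10^(L/10) = 10^(74.8/10) + 10^(71.2/10) = 4.338e+07.
L_total = 10·log₁₀(4.338e+07) = 76.37 dB.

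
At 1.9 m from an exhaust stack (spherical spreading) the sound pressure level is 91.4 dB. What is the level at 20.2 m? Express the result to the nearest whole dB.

Spherical spreading from a point source gives a 20·log₁₀(r₂/r₁) drop.
L₂ = 91.4 − 20·log₁₀(20.2/1.9) = 91.4 − 20.532 = 70.87 dB.

71 dB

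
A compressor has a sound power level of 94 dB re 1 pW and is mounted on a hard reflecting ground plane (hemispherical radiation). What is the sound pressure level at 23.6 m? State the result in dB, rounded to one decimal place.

58.6 dB

L_p = L_w − 10·log₁₀(2π·r²) with r = 23.6 m.
2π·r² = 3499 m², 10·log₁₀ of that is 35.440 dB.
L_p = 94 − 35.440 = 58.56 dB.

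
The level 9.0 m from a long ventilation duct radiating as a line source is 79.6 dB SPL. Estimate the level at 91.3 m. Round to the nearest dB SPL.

Line-source attenuation: ΔL = 10·log₁₀(r₂/r₁) = 10·log₁₀(91.3/9.0) = 10.062 dB.
L₂ = 79.6 − 10·log₁₀(91.3/9.0) = 79.6 − 10.062 = 69.54 dB SPL.

70 dB SPL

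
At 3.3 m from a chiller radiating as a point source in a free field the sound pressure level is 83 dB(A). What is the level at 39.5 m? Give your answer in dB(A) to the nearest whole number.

Point-source attenuation: ΔL = 20·log₁₀(r₂/r₁) = 20·log₁₀(39.5/3.3) = 21.562 dB.
L₂ = 83 − 20·log₁₀(39.5/3.3) = 83 − 21.562 = 61.44 dB(A).

61 dB(A)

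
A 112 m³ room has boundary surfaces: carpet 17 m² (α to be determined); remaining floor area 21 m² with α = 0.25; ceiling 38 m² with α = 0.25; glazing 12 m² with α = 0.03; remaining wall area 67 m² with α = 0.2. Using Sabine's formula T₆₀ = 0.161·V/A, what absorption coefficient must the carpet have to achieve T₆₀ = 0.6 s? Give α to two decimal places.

Required total absorption A = 0.161·112/0.6 = 30.05 m².
Absorption from the other surfaces = 21·0.25 + 38·0.25 + 12·0.03 + 67·0.2 = 28.51 m², so the carpet must supply 1.54 m² over 17 m².
α = 1.54/17 = 0.091.

0.09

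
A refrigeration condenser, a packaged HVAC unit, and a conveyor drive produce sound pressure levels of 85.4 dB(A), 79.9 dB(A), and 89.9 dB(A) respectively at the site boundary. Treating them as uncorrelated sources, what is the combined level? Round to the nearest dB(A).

Incoherent sources combine by intensity addition: L_total = 10·log₁₀(Σ 10^(L_i/10)).
Σ 10^(L/10) = 10^(85.4/10) + 10^(79.9/10) + 10^(89.9/10) = 1.422e+09.
L_total = 10·log₁₀(1.422e+09) = 91.53 dB(A).

92 dB(A)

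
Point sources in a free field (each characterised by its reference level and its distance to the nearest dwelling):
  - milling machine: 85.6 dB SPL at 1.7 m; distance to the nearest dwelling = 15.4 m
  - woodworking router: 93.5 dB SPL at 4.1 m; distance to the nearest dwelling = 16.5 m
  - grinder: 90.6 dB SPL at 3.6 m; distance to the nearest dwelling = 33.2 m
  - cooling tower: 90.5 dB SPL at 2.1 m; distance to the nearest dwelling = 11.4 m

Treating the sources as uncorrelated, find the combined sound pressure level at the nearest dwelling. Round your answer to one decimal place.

Apply inverse-square spreading to bring every level to the receiver, then sum 10^(L/10).
milling machine: 85.6 − 20·log₁₀(15.4/1.7) = 85.6 − 19.14 = 66.46 dB SPL.
woodworking router: 93.5 − 20·log₁₀(16.5/4.1) = 93.5 − 12.09 = 81.41 dB SPL.
grinder: 90.6 − 20·log₁₀(33.2/3.6) = 90.6 − 19.30 = 71.30 dB SPL.
cooling tower: 90.5 − 20·log₁₀(11.4/2.1) = 90.5 − 14.69 = 75.81 dB SPL.
Σ 10^(L/10) = 1.942e+08 → L_total = 10·log₁₀(1.942e+08) = 82.88 dB SPL.

82.9 dB SPL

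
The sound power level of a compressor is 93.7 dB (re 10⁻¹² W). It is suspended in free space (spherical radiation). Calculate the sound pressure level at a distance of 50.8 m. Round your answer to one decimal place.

Free-field spherical radiation: L_p = L_w − 10·log₁₀(4π·r²), r = 50.8 m.
4π·r² = 3.243e+04 m², 10·log₁₀ of that is 45.109 dB.
L_p = 93.7 − 45.109 = 48.59 dB.

48.6 dB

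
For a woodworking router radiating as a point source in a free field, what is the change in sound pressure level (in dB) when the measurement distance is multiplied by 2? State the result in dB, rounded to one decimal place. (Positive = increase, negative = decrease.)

A point source loses 6 dB per doubling of distance; generally ΔL = −20·log₁₀(r₂/r₁).
ΔL = −20·log₁₀(2) = -6.02 dB.

-6.0 dB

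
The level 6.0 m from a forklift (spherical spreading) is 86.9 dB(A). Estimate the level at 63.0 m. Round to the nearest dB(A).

66 dB(A)

For a point source, L₂ = L₁ − 20·log₁₀(r₂/r₁).
L₂ = 86.9 − 20·log₁₀(63.0/6.0) = 86.9 − 20.424 = 66.48 dB(A).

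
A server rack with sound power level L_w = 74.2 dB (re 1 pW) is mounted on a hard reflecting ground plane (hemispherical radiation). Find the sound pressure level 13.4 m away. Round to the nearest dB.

L_p = L_w − 10·log₁₀(2π·r²) with r = 13.4 m.
2π·r² = 1128 m², 10·log₁₀ of that is 30.524 dB.
L_p = 74.2 − 30.524 = 43.68 dB.

44 dB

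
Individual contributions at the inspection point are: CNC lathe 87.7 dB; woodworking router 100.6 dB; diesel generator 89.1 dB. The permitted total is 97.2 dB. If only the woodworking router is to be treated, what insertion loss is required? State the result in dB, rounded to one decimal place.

4.7 dB

The untreated sources together contribute 10^(87.7/10) + 10^(89.1/10) = 1.402e+09, i.e. 91.47 dB.
To meet 97.2 dB overall, the treated woodworking router may contribute at most 10^(97.2/10) − 1.402e+09 = 3.846e+09, i.e. 95.85 dB.
So the woodworking router must be reduced from 100.6 to 95.85 dB: IL = 4.75 dB.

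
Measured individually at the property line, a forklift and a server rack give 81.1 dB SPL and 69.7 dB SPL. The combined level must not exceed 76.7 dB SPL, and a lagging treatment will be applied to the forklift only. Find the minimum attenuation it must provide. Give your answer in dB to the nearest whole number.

5 dB

The untreated sources together contribute 10^(69.7/10) = 9.333e+06, i.e. 69.70 dB SPL.
The limit corresponds to 10^(76.7/10) = 4.677e+07; subtracting the fixed part leaves 3.744e+07 for the forklift, i.e. 75.73 dB SPL.
So the forklift must be reduced from 81.1 to 75.73 dB SPL: IL = 5.37 dB.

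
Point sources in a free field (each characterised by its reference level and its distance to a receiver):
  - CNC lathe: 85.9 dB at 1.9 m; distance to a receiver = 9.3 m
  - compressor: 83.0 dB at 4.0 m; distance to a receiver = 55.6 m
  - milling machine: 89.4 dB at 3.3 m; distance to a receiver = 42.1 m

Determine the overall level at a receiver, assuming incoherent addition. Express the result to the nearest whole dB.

Apply inverse-square spreading to bring every level to the receiver, then sum 10^(L/10).
CNC lathe: 85.9 − 20·log₁₀(9.3/1.9) = 85.9 − 13.79 = 72.11 dB.
compressor: 83.0 − 20·log₁₀(55.6/4.0) = 83.0 − 22.86 = 60.14 dB.
milling machine: 89.4 − 20·log₁₀(42.1/3.3) = 89.4 − 22.12 = 67.28 dB.
Σ 10^(L/10) = 2.262e+07 → L_total = 10·log₁₀(2.262e+07) = 73.55 dB.

74 dB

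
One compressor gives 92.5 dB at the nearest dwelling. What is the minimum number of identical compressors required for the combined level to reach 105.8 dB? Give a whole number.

N identical sources give L₁ + 10·log₁₀ N, so require 10·log₁₀ N ≥ 105.8 − 92.5 = 13.3 dB.
N ≥ 10^(13.3/10) = 21.380, so N = 22.

22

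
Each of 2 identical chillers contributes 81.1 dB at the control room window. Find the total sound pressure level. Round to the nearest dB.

84 dB

N identical incoherent sources raise the level by 10·log₁₀ N.
L_total = 81.1 + 10·log₁₀(2) = 81.1 + 3.010 = 84.11 dB.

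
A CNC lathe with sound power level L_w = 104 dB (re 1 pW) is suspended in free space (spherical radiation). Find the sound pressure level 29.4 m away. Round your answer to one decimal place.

Free-field spherical radiation: L_p = L_w − 10·log₁₀(4π·r²), r = 29.4 m.
4π·r² = 1.086e+04 m², 10·log₁₀ of that is 40.359 dB.
L_p = 104 − 40.359 = 63.64 dB.

63.6 dB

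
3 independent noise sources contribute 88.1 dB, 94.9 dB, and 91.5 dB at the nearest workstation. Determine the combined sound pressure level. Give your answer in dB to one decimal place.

97.1 dB

Incoherent sources combine by intensity addition: L_total = 10·log₁₀(Σ 10^(L_i/10)).
Σ 10^(L/10) = 10^(88.1/10) + 10^(94.9/10) + 10^(91.5/10) = 5.148e+09.
L_total = 10·log₁₀(5.148e+09) = 97.12 dB.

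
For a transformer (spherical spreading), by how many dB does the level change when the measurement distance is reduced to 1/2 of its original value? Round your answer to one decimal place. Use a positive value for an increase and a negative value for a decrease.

+6.0 dB

Point-source spreading: ΔL = −20·log₁₀(r₂/r₁).
ΔL = −20·log₁₀(0.5) = +6.02 dB.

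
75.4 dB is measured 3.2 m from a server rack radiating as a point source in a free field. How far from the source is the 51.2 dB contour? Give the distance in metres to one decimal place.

For a point source L₁ − L₂ = 20·log₁₀(r₂/r₁), so r₂ = r₁·10^((L₁−L₂)/20).
r₂ = 3.2·10^((75.4−51.2)/20) = 3.2·10^(24.2/20) = 51.90 m.

51.9 m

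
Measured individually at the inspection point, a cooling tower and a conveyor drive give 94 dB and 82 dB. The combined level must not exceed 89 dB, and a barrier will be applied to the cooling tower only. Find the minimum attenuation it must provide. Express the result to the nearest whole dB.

6 dB

Fixed contribution from the other source: Σ 10^(L/10) = 10^(82/10) = 1.585e+08 (82.00 dB).
The limit corresponds to 10^(89/10) = 7.943e+08; subtracting the fixed part leaves 6.358e+08 for the cooling tower, i.e. 88.03 dB.
So the cooling tower must be reduced from 94 to 88.03 dB: IL = 5.97 dB.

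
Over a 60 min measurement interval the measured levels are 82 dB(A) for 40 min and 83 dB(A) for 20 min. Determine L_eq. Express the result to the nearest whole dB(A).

L_eq = 10·log₁₀[(1/T)·Σ tᵢ·10^(Lᵢ/10)] with T = 60 min.
Σ tᵢ·10^(Lᵢ/10) = 40·10^(82/10) + 20·10^(83/10) = 1.033e+10.
L_eq = 10·log₁₀(1.033e+10/60) = 82.36 dB(A).

82 dB(A)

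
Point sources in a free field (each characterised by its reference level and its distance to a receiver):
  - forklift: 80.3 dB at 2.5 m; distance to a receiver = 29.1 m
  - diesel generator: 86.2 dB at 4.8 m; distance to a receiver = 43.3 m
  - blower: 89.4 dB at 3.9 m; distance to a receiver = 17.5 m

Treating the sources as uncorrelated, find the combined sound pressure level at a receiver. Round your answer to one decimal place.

First find each source's level at the receiver (point-source: −20·log₁₀(r/r_ref)), then combine on an intensity basis.
forklift: 80.3 − 20·log₁₀(29.1/2.5) = 80.3 − 21.32 = 58.98 dB.
diesel generator: 86.2 − 20·log₁₀(43.3/4.8) = 86.2 − 19.10 = 67.10 dB.
blower: 89.4 − 20·log₁₀(17.5/3.9) = 89.4 − 13.04 = 76.36 dB.
Σ 10^(L/10) = 4.917e+07 → L_total = 10·log₁₀(4.917e+07) = 76.92 dB.

76.9 dB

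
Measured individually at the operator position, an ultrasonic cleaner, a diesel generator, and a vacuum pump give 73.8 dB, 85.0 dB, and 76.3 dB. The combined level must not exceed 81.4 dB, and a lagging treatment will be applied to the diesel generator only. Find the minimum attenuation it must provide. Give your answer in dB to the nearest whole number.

6 dB

The untreated sources together contribute 10^(73.8/10) + 10^(76.3/10) = 6.665e+07, i.e. 78.24 dB.
To meet 81.4 dB overall, the treated diesel generator may contribute at most 10^(81.4/10) − 6.665e+07 = 7.139e+07, i.e. 78.54 dB.
Required insertion loss = 85.0 − 78.54 = 6.46 dB.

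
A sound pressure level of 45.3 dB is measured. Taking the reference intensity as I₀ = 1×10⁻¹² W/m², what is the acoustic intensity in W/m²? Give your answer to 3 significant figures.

L = 10·log₁₀(I/I₀) ⇒ I = I₀·10^(L/10) = 10⁻¹² × 10^4.53.

3.39e-08 W/m²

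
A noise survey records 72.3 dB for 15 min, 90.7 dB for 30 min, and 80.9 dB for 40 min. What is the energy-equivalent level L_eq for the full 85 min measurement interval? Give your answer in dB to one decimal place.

Weight each interval's intensity by its duration and average over T = 85 min:
Σ tᵢ·10^(Lᵢ/10) = 15·10^(72.3/10) + 30·10^(90.7/10) + 40·10^(80.9/10) = 4.042e+10.
L_eq = 10·log₁₀(4.042e+10/85) = 86.77 dB.

86.8 dB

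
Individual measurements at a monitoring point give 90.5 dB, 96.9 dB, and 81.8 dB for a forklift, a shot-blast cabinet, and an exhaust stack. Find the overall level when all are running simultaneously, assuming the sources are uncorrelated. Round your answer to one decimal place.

97.9 dB

Incoherent sources combine by intensity addition: L_total = 10·log₁₀(Σ 10^(L_i/10)).
Σ 10^(L/10) = 10^(90.5/10) + 10^(96.9/10) + 10^(81.8/10) = 6.171e+09.
L_total = 10·log₁₀(6.171e+09) = 97.90 dB.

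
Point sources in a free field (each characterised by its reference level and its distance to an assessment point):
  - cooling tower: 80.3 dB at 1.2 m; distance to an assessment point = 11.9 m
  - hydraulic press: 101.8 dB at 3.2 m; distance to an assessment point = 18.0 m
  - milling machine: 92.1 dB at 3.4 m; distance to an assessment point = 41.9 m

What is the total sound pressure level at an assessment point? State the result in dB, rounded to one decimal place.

86.9 dB

Propagate each source to the receiver with L = L_ref − 20·log₁₀(r/r_ref), then add intensities.
cooling tower: 80.3 − 20·log₁₀(11.9/1.2) = 80.3 − 19.93 = 60.37 dB.
hydraulic press: 101.8 − 20·log₁₀(18.0/3.2) = 101.8 − 15.00 = 86.80 dB.
milling machine: 92.1 − 20·log₁₀(41.9/3.4) = 92.1 − 21.81 = 70.29 dB.
Σ 10^(L/10) = 4.901e+08 → L_total = 10·log₁₀(4.901e+08) = 86.90 dB.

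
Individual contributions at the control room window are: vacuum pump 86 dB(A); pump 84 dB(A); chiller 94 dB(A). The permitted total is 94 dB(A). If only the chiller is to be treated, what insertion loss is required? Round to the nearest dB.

Everything except the chiller sums to 10^(86/10) + 10^(84/10) = 6.493e+08 in linear terms, 88.12 dB(A).
To meet 94 dB(A) overall, the treated chiller may contribute at most 10^(94/10) − 6.493e+08 = 1.863e+09, i.e. 92.70 dB(A).
Required insertion loss = 94 − 92.70 = 1.30 dB.

1 dB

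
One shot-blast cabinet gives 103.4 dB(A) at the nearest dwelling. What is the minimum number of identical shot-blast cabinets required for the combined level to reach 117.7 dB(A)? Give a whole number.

Need L₁ + 10·log₁₀ N ≥ 117.7, i.e. log₁₀ N ≥ 1.43.
N ≥ 10^(14.3/10) = 26.915, so N = 27.

27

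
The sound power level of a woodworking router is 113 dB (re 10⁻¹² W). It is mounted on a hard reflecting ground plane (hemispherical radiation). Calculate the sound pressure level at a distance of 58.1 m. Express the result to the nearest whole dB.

The power spreads over a hemisphere of area 2π·r², so L_p = L_w − 10·log₁₀(2π·r²).
2π·r² = 2.121e+04 m², 10·log₁₀ of that is 43.265 dB.
L_p = 113 − 43.265 = 69.73 dB.

70 dB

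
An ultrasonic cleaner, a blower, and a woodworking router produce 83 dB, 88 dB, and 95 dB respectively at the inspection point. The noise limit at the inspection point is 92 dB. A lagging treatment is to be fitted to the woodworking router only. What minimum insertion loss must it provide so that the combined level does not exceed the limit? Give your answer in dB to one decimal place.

Fixed contribution from the other sources: Σ 10^(L/10) = 10^(83/10) + 10^(88/10) = 8.305e+08 (89.19 dB).
The limit corresponds to 10^(92/10) = 1.585e+09; subtracting the fixed part leaves 7.544e+08 for the woodworking router, i.e. 88.78 dB.
So the woodworking router must be reduced from 95 to 88.78 dB: IL = 6.22 dB.

6.2 dB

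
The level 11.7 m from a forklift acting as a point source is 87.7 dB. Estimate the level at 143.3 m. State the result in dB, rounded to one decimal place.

65.9 dB

Point-source attenuation: ΔL = 20·log₁₀(r₂/r₁) = 20·log₁₀(143.3/11.7) = 21.761 dB.
L₂ = 87.7 − 20·log₁₀(143.3/11.7) = 87.7 − 21.761 = 65.94 dB.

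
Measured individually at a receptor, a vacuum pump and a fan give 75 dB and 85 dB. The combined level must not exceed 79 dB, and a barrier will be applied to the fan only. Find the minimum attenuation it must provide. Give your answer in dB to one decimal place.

Fixed contribution from the other source: Σ 10^(L/10) = 10^(75/10) = 3.162e+07 (75.00 dB).
To meet 79 dB overall, the treated fan may contribute at most 10^(79/10) − 3.162e+07 = 4.781e+07, i.e. 76.80 dB.
So the fan must be reduced from 85 to 76.80 dB: IL = 8.20 dB.

8.2 dB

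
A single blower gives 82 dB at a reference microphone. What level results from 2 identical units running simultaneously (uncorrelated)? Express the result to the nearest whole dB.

N identical incoherent sources raise the level by 10·log₁₀ N.
L_total = 82 + 10·log₁₀(2) = 82 + 3.010 = 85.01 dB.

85 dB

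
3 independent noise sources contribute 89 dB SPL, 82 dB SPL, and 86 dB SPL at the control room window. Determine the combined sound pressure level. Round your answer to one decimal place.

91.3 dB SPL

Incoherent sources combine by intensity addition: L_total = 10·log₁₀(Σ 10^(L_i/10)).
Σ 10^(L/10) = 10^(89/10) + 10^(82/10) + 10^(86/10) = 1.351e+09.
L_total = 10·log₁₀(1.351e+09) = 91.31 dB SPL.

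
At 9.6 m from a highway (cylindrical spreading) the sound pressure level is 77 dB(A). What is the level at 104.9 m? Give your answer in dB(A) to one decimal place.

For a line source, L₂ = L₁ − 10·log₁₀(r₂/r₁).
L₂ = 77 − 10·log₁₀(104.9/9.6) = 77 − 10.385 = 66.61 dB(A).

66.6 dB(A)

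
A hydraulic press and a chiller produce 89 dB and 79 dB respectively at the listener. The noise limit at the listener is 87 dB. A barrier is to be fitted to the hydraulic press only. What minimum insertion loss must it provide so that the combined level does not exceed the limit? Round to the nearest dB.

Everything except the hydraulic press sums to 10^(79/10) = 7.943e+07 in linear terms, 79.00 dB.
To meet 87 dB overall, the treated hydraulic press may contribute at most 10^(87/10) − 7.943e+07 = 4.218e+08, i.e. 86.25 dB.
Required insertion loss = 89 − 86.25 = 2.75 dB.

3 dB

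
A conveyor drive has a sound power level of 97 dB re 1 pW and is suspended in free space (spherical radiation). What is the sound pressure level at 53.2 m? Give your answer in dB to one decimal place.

The power spreads over a sphere of area 4π·r², so L_p = L_w − 10·log₁₀(4π·r²).
4π·r² = 3.557e+04 m², 10·log₁₀ of that is 45.510 dB.
L_p = 97 − 45.510 = 51.49 dB.

51.5 dB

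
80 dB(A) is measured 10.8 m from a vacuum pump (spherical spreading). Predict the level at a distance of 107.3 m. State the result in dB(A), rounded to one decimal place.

60.1 dB(A)

Point-source attenuation: ΔL = 20·log₁₀(r₂/r₁) = 20·log₁₀(107.3/10.8) = 19.944 dB.
L₂ = 80 − 20·log₁₀(107.3/10.8) = 80 − 19.944 = 60.06 dB(A).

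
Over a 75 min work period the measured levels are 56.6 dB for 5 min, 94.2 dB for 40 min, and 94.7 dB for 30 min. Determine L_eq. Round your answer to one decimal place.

L_eq = 10·log₁₀[(1/T)·Σ tᵢ·10^(Lᵢ/10)] with T = 75 min.
Σ tᵢ·10^(Lᵢ/10) = 5·10^(56.6/10) + 40·10^(94.2/10) + 30·10^(94.7/10) = 1.937e+11.
L_eq = 10·log₁₀(1.937e+11/75) = 94.12 dB.

94.1 dB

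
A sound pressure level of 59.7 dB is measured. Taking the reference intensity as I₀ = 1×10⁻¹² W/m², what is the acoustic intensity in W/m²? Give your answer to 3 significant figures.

I = I₀·10^(L/10) = 10⁻¹² × 10^(59.7/10) = 10^(-6.030).

9.33e-07 W/m²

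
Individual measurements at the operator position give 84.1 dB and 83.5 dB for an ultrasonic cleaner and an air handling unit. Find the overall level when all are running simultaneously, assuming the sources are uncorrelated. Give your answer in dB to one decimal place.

86.8 dB

For uncorrelated sources the intensities add, so convert each level to linear form, sum, and take 10·log₁₀ of the total.
Σ 10^(L/10) = 10^(84.1/10) + 10^(83.5/10) = 4.809e+08.
L_total = 10·log₁₀(4.809e+08) = 86.82 dB.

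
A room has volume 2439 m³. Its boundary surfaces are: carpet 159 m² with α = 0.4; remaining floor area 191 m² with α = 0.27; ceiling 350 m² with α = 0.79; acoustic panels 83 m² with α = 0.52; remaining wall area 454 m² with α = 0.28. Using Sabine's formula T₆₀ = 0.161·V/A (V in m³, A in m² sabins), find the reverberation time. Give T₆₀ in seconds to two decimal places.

0.70 s

Summing Sᵢαᵢ: 159·0.4 + 191·0.27 + 350·0.79 + 83·0.52 + 454·0.28 = 561.95 m².
T₆₀ = 0.161·V/A = 0.161·2439/561.95 = 0.699 s.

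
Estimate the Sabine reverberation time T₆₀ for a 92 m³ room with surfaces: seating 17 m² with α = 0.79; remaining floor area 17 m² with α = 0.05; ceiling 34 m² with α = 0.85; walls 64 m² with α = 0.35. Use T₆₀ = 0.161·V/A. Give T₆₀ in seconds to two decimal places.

0.23 s

A = Σ Sᵢαᵢ = 17·0.79 + 17·0.05 + 34·0.85 + 64·0.35 = 65.58 m².
T₆₀ = 0.161·V/A = 0.161·92/65.58 = 0.226 s.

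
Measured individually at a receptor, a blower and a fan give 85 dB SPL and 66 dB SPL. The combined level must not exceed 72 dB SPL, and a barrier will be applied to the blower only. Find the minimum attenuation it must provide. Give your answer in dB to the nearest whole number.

Everything except the blower sums to 10^(66/10) = 3.981e+06 in linear terms, 66.00 dB SPL.
The limit corresponds to 10^(72/10) = 1.585e+07; subtracting the fixed part leaves 1.187e+07 for the blower, i.e. 70.74 dB SPL.
So the blower must be reduced from 85 to 70.74 dB SPL: IL = 14.26 dB.

14 dB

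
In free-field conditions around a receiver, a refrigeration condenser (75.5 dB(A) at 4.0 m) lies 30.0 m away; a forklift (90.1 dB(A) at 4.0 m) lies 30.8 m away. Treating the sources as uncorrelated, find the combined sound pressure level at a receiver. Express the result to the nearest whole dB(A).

73 dB(A)

First find each source's level at the receiver (point-source: −20·log₁₀(r/r_ref)), then combine on an intensity basis.
refrigeration condenser: 75.5 − 20·log₁₀(30.0/4.0) = 75.5 − 17.50 = 58.00 dB(A).
forklift: 90.1 − 20·log₁₀(30.8/4.0) = 90.1 − 17.73 = 72.37 dB(A).
Σ 10^(L/10) = 1.789e+07 → L_total = 10·log₁₀(1.789e+07) = 72.53 dB(A).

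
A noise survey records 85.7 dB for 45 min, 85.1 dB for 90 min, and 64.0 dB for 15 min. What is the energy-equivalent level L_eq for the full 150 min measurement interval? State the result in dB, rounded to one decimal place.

84.9 dB

The energy average is taken in the linear domain: L_eq = 10·log₁₀[(Σ tᵢ·10^(Lᵢ/10))/T], T = 150 min.
Σ tᵢ·10^(Lᵢ/10) = 45·10^(85.7/10) + 90·10^(85.1/10) + 15·10^(64.0/10) = 4.588e+10.
L_eq = 10·log₁₀(4.588e+10/150) = 84.86 dB.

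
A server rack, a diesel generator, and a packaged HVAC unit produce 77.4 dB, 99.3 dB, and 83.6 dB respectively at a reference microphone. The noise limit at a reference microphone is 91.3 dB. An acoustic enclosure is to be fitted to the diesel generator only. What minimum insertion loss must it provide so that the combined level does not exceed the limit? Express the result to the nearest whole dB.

9 dB

Fixed contribution from the other sources: Σ 10^(L/10) = 10^(77.4/10) + 10^(83.6/10) = 2.840e+08 (84.53 dB).
To meet 91.3 dB overall, the treated diesel generator may contribute at most 10^(91.3/10) − 2.840e+08 = 1.065e+09, i.e. 90.27 dB.
Required insertion loss = 99.3 − 90.27 = 9.03 dB.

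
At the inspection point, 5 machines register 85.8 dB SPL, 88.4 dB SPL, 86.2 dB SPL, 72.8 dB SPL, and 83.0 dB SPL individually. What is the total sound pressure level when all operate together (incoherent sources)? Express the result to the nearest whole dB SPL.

92 dB SPL

Incoherent sources combine by intensity addition: L_total = 10·log₁₀(Σ 10^(L_i/10)).
Σ 10^(L/10) = 10^(85.8/10) + 10^(88.4/10) + 10^(86.2/10) + 10^(72.8/10) + 10^(83.0/10) = 1.707e+09.
L_total = 10·log₁₀(1.707e+09) = 92.32 dB SPL.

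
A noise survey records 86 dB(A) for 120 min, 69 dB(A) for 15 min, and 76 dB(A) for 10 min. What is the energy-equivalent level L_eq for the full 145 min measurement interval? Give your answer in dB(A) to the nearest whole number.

Weight each interval's intensity by its duration and average over T = 145 min:
Σ tᵢ·10^(Lᵢ/10) = 120·10^(86/10) + 15·10^(69/10) + 10·10^(76/10) = 4.829e+10.
L_eq = 10·log₁₀(4.829e+10/145) = 85.22 dB(A).

85 dB(A)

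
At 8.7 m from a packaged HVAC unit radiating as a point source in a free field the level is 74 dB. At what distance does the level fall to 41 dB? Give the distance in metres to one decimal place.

For a point source L₁ − L₂ = 20·log₁₀(r₂/r₁), so r₂ = r₁·10^((L₁−L₂)/20).
r₂ = 8.7·10^((74−41)/20) = 8.7·10^(33.0/20) = 388.61 m.

388.6 m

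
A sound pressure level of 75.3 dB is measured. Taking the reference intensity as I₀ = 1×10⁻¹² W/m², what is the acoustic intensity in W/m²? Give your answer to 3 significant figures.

L = 10·log₁₀(I/I₀) ⇒ I = I₀·10^(L/10) = 10⁻¹² × 10^7.53.

3.39e-05 W/m²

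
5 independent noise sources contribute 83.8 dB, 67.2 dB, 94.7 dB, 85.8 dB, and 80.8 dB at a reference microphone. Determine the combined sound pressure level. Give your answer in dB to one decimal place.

95.7 dB

For uncorrelated sources the intensities add, so convert each level to linear form, sum, and take 10·log₁₀ of the total.
Σ 10^(L/10) = 10^(83.8/10) + 10^(67.2/10) + 10^(94.7/10) + 10^(85.8/10) + 10^(80.8/10) = 3.697e+09.
L_total = 10·log₁₀(3.697e+09) = 95.68 dB.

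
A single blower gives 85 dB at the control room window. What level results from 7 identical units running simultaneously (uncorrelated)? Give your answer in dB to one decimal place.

93.5 dB

L_total = L₁ + 10·log₁₀ N for N identical incoherent sources.
L_total = 85 + 10·log₁₀(7) = 85 + 8.451 = 93.45 dB.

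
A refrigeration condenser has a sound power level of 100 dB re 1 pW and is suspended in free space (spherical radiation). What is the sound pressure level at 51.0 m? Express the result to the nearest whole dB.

The power spreads over a sphere of area 4π·r², so L_p = L_w − 10·log₁₀(4π·r²).
4π·r² = 3.269e+04 m², 10·log₁₀ of that is 45.144 dB.
L_p = 100 − 45.144 = 54.86 dB.

55 dB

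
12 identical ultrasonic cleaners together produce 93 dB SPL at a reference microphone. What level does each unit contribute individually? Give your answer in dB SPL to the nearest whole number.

For N identical incoherent sources L_total = L₁ + 10·log₁₀ N, so L₁ = 93 − 10·log₁₀(12) = 93 − 10.792.

82 dB SPL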